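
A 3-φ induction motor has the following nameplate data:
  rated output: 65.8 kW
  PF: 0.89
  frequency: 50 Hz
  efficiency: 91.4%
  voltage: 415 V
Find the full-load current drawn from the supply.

113 A

P_out = 65.8 kW = 65800 W
P_in = P_out / η = 65800 / 0.914 = 71991 W
I_L = P_in / (√3·V_L·cosφ) = 71991 / (1.732 × 415 × 0.89) = 113 A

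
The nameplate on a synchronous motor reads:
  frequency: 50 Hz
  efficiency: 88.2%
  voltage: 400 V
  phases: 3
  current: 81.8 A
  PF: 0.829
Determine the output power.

41.4 kW

P_in = √3·V·I·cosφ = 1.732 × 400 × 81.8 × 0.829 = 46980 W
P_out = η·P_in = 0.882 × 46980 = 41436 W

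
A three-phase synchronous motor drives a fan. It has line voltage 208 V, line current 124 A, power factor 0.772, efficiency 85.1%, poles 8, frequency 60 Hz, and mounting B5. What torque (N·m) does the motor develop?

311 N·m

P_in = √3·V·I·cosφ = 1.732 × 208 × 124 × 0.772 = 34487 W
P_out = η·P_in = 0.851 × 34487 = 29348 W
n = n_s = 120×60/8 = 900 rpm (synchronous)
ω = 2π×900/60 = 94.25 rad/s
τ = P_out/ω = 29348/94.25 = 311 N·m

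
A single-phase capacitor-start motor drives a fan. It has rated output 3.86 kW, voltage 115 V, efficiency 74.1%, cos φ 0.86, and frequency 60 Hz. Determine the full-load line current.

52.7 A

P_out = 3.86 kW = 3860 W
P_in = P_out / η = 3860 / 0.741 = 5209 W
I = P_in / (V·cosφ) = 5209 / (115 × 0.86) = 52.7 A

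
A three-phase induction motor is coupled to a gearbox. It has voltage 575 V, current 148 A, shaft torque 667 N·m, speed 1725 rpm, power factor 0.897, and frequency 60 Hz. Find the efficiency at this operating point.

91.1 %

ω = 2π × 1725/60 = 180.6 rad/s; P_out = τω = 667 × 180.6 = 120460 W
P_in = √3·V_L·I_L·cosφ = 1.732 × 575 × 148 × 0.897 = 132212 W
η = P_out / P_in = 120460 / 132212 = 0.911 = 91.1%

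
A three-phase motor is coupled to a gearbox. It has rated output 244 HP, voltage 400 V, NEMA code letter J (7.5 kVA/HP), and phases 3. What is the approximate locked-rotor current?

S_LR = 7.5 × 244 = 1830 kVA
I_LR = S_LR/(√3·V_L) = 1830000/(1.732×400) = 2640 A

2640 A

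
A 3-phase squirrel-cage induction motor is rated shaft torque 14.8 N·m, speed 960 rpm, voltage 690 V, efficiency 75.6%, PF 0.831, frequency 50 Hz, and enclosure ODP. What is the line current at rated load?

ω = 2π×960/60 = 100.5 rad/s; P_out = τω = 14.8 × 100.5 = 1487 W
P_in = P_out / η = 1487 / 0.756 = 1967 W
I_L = P_in / (√3·V_L·cosφ) = 1967 / (1.732 × 690 × 0.831) = 1.98 A

1.98 A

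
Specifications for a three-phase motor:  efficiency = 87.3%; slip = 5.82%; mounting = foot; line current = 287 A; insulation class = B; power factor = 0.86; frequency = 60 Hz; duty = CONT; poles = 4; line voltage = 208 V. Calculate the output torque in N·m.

437 N·m

P_in = √3·V·I·cosφ = 1.732 × 208 × 287 × 0.86 = 88918 W
P_out = η·P_in = 0.873 × 88918 = 77625 W
n_s = 120×60/4 = 1800 rpm; n = 1800×(1−0.0582) = 1695 rpm
ω = 2π×1695/60 = 177.5 rad/s
τ = P_out/ω = 77625/177.5 = 437 N·m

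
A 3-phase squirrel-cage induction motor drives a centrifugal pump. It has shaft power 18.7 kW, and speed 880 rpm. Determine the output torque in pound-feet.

150 lb·ft

ω = 2π × 880/60 = 92.15 rad/s
τ = P/ω = 18700/92.15 = 202.9 N·m
In lb·ft: 202.9/1.356 = 150 lb·ft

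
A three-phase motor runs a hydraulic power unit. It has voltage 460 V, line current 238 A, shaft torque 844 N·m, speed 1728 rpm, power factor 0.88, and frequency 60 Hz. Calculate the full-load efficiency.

ω = 2π × 1728/60 = 181 rad/s; P_out = τω = 844 × 181 = 152764 W
P_in = √3·V_L·I_L·cosφ = 1.732 × 460 × 238 × 0.88 = 166865 W
η = P_out / P_in = 152764 / 166865 = 0.915 = 91.5%

91.5 %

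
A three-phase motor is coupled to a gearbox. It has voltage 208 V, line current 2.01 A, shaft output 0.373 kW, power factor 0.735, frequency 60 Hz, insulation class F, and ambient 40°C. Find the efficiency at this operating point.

P_out = 0.373 kW = 373 W
P_in = √3·V_L·I_L·cosφ = 1.732 × 208 × 2.01 × 0.735 = 532 W
η = P_out / P_in = 373 / 532 = 0.701 = 70.1%

70.1 %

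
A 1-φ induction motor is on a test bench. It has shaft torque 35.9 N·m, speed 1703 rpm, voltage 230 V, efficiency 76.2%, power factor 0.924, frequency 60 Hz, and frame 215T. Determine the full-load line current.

39.5 A

ω = 2π×1703/60 = 178.3 rad/s; P_out = τω = 35.9 × 178.3 = 6401 W
P_in = P_out / η = 6401 / 0.762 = 8400 W
I = P_in / (V·cosφ) = 8400 / (230 × 0.924) = 39.5 A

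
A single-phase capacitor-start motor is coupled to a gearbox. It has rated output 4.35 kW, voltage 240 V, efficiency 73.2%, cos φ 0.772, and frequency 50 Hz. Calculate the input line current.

32.1 A

P_out = 4.35 kW = 4350 W
P_in = P_out / η = 4350 / 0.732 = 5943 W
I = P_in / (V·cosφ) = 5943 / (240 × 0.772) = 32.1 A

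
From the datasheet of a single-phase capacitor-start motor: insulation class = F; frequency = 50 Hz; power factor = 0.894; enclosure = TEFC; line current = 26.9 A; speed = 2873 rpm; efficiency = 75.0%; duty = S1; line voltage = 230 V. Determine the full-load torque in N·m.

13.8 N·m

P_in = V·I·cosφ = 230 × 26.9 × 0.894 = 5531 W
P_out = η·P_in = 0.75 × 5531 = 4148 W
n = 2873 rpm
ω = 2π×2873/60 = 300.9 rad/s
τ = P_out/ω = 4148/300.9 = 13.8 N·m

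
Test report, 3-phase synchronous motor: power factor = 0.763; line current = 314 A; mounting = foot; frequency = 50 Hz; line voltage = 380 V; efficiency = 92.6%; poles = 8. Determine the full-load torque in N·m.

P_in = √3·V·I·cosφ = 1.732 × 380 × 314 × 0.763 = 157683 W
P_out = η·P_in = 0.926 × 157683 = 146014 W
n = n_s = 120×50/8 = 750 rpm (synchronous)
ω = 2π×750/60 = 78.54 rad/s
τ = P_out/ω = 146014/78.54 = 1860 N·m

1860 N·m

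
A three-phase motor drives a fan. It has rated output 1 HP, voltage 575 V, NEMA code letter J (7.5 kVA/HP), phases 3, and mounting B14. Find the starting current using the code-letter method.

7.53 A

S_LR = 7.5 × 1 = 7.5 kVA
I_LR = S_LR/(√3·V_L) = 7500/(1.732×575) = 7.53 A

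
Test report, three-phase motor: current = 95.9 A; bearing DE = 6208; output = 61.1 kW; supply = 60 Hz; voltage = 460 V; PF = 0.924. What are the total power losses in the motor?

9.5 kW

P_in = √3·V·I·cosφ = 1.732×460×95.9×0.924 = 70599 W
P_out = 61100 W
Losses = P_in − P_out = 70599 − 61100 = 9499 W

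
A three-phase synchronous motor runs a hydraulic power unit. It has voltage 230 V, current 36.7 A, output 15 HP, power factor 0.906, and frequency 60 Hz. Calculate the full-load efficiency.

P_out = 15 × 746 = 11190 W
P_in = √3·V_L·I_L·cosφ = 1.732 × 230 × 36.7 × 0.906 = 13246 W
η = P_out / P_in = 11190 / 13246 = 0.845 = 84.5%

84.5 %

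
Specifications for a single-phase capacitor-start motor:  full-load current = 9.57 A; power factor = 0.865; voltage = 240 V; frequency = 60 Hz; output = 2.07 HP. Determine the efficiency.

77.7 %

P_out = 2.07 × 746 = 1544 W
P_in = V·I·cosφ = 240 × 9.57 × 0.865 = 1987 W
η = P_out / P_in = 1544 / 1987 = 0.777 = 77.7%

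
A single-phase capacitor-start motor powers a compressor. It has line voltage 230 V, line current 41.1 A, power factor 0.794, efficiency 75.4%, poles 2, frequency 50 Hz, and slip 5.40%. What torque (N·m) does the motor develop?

P_in = V·I·cosφ = 230 × 41.1 × 0.794 = 7506 W
P_out = η·P_in = 0.754 × 7506 = 5660 W
n_s = 120×50/2 = 3000 rpm; n = 3000×(1−0.054) = 2838 rpm
ω = 2π×2838/60 = 297.2 rad/s
τ = P_out/ω = 5660/297.2 = 19 N·m

19 N·m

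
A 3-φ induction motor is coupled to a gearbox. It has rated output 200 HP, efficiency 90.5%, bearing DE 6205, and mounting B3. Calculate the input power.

P_out = 200 × 746 = 149200 W
P_in = P_out/η = 149200/0.905 = 164862 W = 165 kW

165 kW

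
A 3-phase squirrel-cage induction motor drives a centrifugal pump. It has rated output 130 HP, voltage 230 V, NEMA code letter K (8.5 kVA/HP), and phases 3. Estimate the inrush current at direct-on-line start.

2770 A

S_LR = 8.5 × 130 = 1105 kVA
I_LR = S_LR/(√3·V_L) = 1105000/(1.732×230) = 2770 A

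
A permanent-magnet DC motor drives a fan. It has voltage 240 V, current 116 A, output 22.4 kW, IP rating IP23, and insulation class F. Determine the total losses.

5.44 kW

P_in = V·I = 240×116 = 27840 W
P_out = 22400 W
Losses = P_in − P_out = 27840 − 22400 = 5440 W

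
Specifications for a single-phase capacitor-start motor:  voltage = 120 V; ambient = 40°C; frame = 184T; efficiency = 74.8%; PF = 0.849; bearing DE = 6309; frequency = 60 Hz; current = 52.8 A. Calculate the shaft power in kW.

P_in = V·I·cosφ = 120 × 52.8 × 0.849 = 5379 W
P_out = η·P_in = 0.748 × 5379 = 4023 W

4.02 kW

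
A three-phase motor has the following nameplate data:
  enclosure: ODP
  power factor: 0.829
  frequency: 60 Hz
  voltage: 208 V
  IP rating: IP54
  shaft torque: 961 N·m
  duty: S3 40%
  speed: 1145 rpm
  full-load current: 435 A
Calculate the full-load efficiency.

88.7 %

ω = 2π × 1145/60 = 119.9 rad/s; P_out = τω = 961 × 119.9 = 115224 W
P_in = √3·V_L·I_L·cosφ = 1.732 × 208 × 435 × 0.829 = 129914 W
η = P_out / P_in = 115224 / 129914 = 0.887 = 88.7%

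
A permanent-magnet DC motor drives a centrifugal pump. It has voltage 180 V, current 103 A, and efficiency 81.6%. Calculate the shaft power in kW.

15.1 kW

P_in = V·I = 180 × 103 = 18540 W
P_out = η·P_in = 0.816 × 18540 = 15129 W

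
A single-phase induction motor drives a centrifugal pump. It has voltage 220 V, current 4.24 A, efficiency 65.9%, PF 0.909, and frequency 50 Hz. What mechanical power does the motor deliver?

0.559 kW

P_in = V·I·cosφ = 220 × 4.24 × 0.909 = 848 W
P_out = η·P_in = 0.659 × 848 = 559 W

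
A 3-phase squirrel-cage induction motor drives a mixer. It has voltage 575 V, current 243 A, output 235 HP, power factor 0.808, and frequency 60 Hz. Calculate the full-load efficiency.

P_out = 235 × 746 = 175310 W
P_in = √3·V_L·I_L·cosφ = 1.732 × 575 × 243 × 0.808 = 195539 W
η = P_out / P_in = 175310 / 195539 = 0.897 = 89.7%

89.7 %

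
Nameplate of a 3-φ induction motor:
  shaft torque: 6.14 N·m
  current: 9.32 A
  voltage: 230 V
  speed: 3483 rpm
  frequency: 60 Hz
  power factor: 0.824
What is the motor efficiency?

73.2 %

ω = 2π × 3483/60 = 364.7 rad/s; P_out = τω = 6.14 × 364.7 = 2239 W
P_in = √3·V_L·I_L·cosφ = 1.732 × 230 × 9.32 × 0.824 = 3059 W
η = P_out / P_in = 2239 / 3059 = 0.732 = 73.2%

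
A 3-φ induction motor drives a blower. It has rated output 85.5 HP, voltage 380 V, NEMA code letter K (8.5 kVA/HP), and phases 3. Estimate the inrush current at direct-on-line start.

1100 A

S_LR = 8.5 × 85.5 = 726.75 kVA
I_LR = S_LR/(√3·V_L) = 726750/(1.732×380) = 1100 A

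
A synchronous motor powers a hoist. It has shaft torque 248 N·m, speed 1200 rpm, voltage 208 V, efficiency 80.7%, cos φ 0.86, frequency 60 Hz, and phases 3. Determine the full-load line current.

125 A

ω = 2π×1200/60 = 125.7 rad/s; P_out = τω = 248 × 125.7 = 31174 W
P_in = P_out / η = 31174 / 0.807 = 38629 W
I_L = P_in / (√3·V_L·cosφ) = 38629 / (1.732 × 208 × 0.86) = 125 A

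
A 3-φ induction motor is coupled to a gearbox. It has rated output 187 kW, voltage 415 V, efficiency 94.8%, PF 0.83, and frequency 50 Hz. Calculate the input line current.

P_out = 187 kW = 187000 W
P_in = P_out / η = 187000 / 0.948 = 197257 W
I_L = P_in / (√3·V_L·cosφ) = 197257 / (1.732 × 415 × 0.83) = 331 A

331 A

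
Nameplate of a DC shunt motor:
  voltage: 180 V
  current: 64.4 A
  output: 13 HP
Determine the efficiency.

83.7 %

P_out = 13 × 746 = 9698 W
P_in = V·I = 180 × 64.4 = 11592 W
η = P_out / P_in = 9698 / 11592 = 0.837 = 83.7%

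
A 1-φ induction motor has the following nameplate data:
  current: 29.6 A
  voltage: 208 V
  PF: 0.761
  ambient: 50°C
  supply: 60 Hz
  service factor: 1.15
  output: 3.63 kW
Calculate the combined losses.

1.06 kW

P_in = V·I·cosφ = 208×29.6×0.761 = 4685 W
P_out = 3630 W
Losses = P_in − P_out = 4685 − 3630 = 1055 W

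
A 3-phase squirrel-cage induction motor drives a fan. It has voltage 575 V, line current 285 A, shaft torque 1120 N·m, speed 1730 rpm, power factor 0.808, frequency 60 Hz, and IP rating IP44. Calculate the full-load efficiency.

88.5 %

ω = 2π × 1730/60 = 181.2 rad/s; P_out = τω = 1120 × 181.2 = 202944 W
P_in = √3·V_L·I_L·cosφ = 1.732 × 575 × 285 × 0.808 = 229336 W
η = P_out / P_in = 202944 / 229336 = 0.885 = 88.5%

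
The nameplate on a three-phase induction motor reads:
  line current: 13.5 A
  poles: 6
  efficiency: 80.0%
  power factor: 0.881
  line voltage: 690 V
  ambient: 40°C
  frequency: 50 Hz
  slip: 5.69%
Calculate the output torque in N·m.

115 N·m

P_in = √3·V·I·cosφ = 1.732 × 690 × 13.5 × 0.881 = 14214 W
P_out = η·P_in = 0.8 × 14214 = 11371 W
n_s = 120×50/6 = 1000 rpm; n = 1000×(1−0.0569) = 943 rpm
ω = 2π×943/60 = 98.75 rad/s
τ = P_out/ω = 11371/98.75 = 115 N·m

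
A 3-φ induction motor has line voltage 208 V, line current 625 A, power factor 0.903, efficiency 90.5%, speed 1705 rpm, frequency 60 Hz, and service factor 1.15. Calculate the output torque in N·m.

1030 N·m

P_in = √3·V·I·cosφ = 1.732 × 208 × 625 × 0.903 = 203319 W
P_out = η·P_in = 0.905 × 203319 = 184004 W
n = 1705 rpm
ω = 2π×1705/60 = 178.5 rad/s
τ = P_out/ω = 184004/178.5 = 1030 N·m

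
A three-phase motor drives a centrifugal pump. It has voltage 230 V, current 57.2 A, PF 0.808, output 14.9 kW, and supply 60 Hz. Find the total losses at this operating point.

P_in = √3·V·I·cosφ = 1.732×230×57.2×0.808 = 18411 W
P_out = 14900 W
Losses = P_in − P_out = 18411 − 14900 = 3511 W

3.51 kW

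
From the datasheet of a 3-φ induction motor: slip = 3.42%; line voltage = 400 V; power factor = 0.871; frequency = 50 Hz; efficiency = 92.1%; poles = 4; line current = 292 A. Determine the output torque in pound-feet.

789 lb·ft

P_in = √3·V·I·cosφ = 1.732 × 400 × 292 × 0.871 = 176201 W
P_out = η·P_in = 0.921 × 176201 = 162281 W
n_s = 120×50/4 = 1500 rpm; n = 1500×(1−0.0342) = 1449 rpm
ω = 2π×1449/60 = 151.7 rad/s
τ = P_out/ω = 162281/151.7 = 1070 N·m
In lb·ft: 1070/1.356 = 789 lb·ft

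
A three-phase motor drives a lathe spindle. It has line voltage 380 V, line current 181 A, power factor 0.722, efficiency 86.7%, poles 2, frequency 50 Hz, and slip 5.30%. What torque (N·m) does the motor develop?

251 N·m

P_in = √3·V·I·cosφ = 1.732 × 380 × 181 × 0.722 = 86010 W
P_out = η·P_in = 0.867 × 86010 = 74571 W
n_s = 120×50/2 = 3000 rpm; n = 3000×(1−0.053) = 2841 rpm
ω = 2π×2841/60 = 297.5 rad/s
τ = P_out/ω = 74571/297.5 = 251 N·m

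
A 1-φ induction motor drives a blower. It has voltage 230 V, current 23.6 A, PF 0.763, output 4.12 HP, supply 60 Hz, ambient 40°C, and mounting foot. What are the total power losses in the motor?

P_in = V·I·cosφ = 230×23.6×0.763 = 4142 W
P_out = 4.12×746 = 3074 W
Losses = P_in − P_out = 4142 − 3074 = 1068 W

1070 W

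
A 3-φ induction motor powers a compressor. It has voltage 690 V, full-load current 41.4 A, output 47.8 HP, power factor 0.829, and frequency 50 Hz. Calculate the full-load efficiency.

P_out = 47.8 × 746 = 35659 W
P_in = √3·V_L·I_L·cosφ = 1.732 × 690 × 41.4 × 0.829 = 41016 W
η = P_out / P_in = 35659 / 41016 = 0.869 = 86.9%

86.9 %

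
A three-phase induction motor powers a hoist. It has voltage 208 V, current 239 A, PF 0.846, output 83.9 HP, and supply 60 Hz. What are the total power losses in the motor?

P_in = √3·V·I·cosφ = 1.732×208×239×0.846 = 72842 W
P_out = 83.9×746 = 62589 W
Losses = P_in − P_out = 72842 − 62589 = 10253 W

10.3 kW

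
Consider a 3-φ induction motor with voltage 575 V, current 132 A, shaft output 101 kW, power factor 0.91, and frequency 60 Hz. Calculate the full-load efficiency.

84.4 %

P_out = 101 kW = 101000 W
P_in = √3·V_L·I_L·cosφ = 1.732 × 575 × 132 × 0.91 = 119628 W
η = P_out / P_in = 101000 / 119628 = 0.844 = 84.4%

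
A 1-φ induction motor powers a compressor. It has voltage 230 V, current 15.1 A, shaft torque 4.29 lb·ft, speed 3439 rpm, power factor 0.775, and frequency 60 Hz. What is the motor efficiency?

τ = 4.29 lb·ft × 1.356 = 5.817 N·m
ω = 2π × 3439/60 = 360.1 rad/s; P_out = τω = 5.817 × 360.1 = 2095 W
P_in = V·I·cosφ = 230 × 15.1 × 0.775 = 2692 W
η = P_out / P_in = 2095 / 2692 = 0.778 = 77.8%

77.8 %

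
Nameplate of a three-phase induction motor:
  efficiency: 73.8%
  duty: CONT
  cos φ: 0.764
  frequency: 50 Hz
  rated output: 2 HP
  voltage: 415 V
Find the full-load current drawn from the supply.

P_out = 2 × 746 = 1492 W
P_in = P_out / η = 1492 / 0.738 = 2022 W
I_L = P_in / (√3·V_L·cosφ) = 2022 / (1.732 × 415 × 0.764) = 3.68 A

3.68 A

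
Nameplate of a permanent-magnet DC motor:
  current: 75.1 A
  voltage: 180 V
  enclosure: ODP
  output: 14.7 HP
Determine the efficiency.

81.1 %

P_out = 14.7 × 746 = 10966 W
P_in = V·I = 180 × 75.1 = 13518 W
η = P_out / P_in = 10966 / 13518 = 0.811 = 81.1%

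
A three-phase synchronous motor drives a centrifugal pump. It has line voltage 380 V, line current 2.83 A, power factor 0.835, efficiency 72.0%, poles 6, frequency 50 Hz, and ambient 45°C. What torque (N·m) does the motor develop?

10.7 N·m

P_in = √3·V·I·cosφ = 1.732 × 380 × 2.83 × 0.835 = 1555 W
P_out = η·P_in = 0.72 × 1555 = 1120 W
n = n_s = 120×50/6 = 1000 rpm (synchronous)
ω = 2π×1000/60 = 104.7 rad/s
τ = P_out/ω = 1120/104.7 = 10.7 N·m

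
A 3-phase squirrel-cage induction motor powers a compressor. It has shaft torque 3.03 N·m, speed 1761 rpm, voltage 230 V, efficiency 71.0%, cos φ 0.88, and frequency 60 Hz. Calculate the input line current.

ω = 2π×1761/60 = 184.4 rad/s; P_out = τω = 3.03 × 184.4 = 559 W
P_in = P_out / η = 559 / 0.710 = 787 W
I_L = P_in / (√3·V_L·cosφ) = 787 / (1.732 × 230 × 0.88) = 2.24 A

2.24 A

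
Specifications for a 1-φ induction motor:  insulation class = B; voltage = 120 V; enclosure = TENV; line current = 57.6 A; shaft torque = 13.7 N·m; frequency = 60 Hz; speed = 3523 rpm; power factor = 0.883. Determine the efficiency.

82.8 %

ω = 2π × 3523/60 = 368.9 rad/s; P_out = τω = 13.7 × 368.9 = 5054 W
P_in = V·I·cosφ = 120 × 57.6 × 0.883 = 6103 W
η = P_out / P_in = 5054 / 6103 = 0.828 = 82.8%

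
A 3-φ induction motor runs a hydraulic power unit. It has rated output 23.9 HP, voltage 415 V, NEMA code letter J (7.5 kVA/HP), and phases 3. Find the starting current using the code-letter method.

S_LR = 7.5 × 23.9 = 179.25 kVA
I_LR = S_LR/(√3·V_L) = 179250/(1.732×415) = 249 A

249 A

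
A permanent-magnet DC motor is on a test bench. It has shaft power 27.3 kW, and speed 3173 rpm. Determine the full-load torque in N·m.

82.2 N·m

ω = 2π × 3173/60 = 332.3 rad/s
τ = P/ω = 27300/332.3 = 82.2 N·m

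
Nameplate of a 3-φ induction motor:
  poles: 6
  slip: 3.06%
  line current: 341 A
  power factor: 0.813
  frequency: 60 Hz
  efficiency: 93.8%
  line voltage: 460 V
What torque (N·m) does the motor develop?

P_in = √3·V·I·cosφ = 1.732 × 460 × 341 × 0.813 = 220877 W
P_out = η·P_in = 0.938 × 220877 = 207183 W
n_s = 120×60/6 = 1200 rpm; n = 1200×(1−0.0306) = 1163 rpm
ω = 2π×1163/60 = 121.8 rad/s
τ = P_out/ω = 207183/121.8 = 1700 N·m

1700 N·m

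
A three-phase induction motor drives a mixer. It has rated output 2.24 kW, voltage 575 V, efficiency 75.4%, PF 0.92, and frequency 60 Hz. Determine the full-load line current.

P_out = 2.24 kW = 2240 W
P_in = P_out / η = 2240 / 0.754 = 2971 W
I_L = P_in / (√3·V_L·cosφ) = 2971 / (1.732 × 575 × 0.92) = 3.24 A

3.24 A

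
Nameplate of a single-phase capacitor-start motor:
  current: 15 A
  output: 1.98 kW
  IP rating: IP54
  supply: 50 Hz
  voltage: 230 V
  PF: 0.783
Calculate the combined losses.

721 W

P_in = V·I·cosφ = 230×15×0.783 = 2701 W
P_out = 1980 W
Losses = P_in − P_out = 2701 − 1980 = 721 W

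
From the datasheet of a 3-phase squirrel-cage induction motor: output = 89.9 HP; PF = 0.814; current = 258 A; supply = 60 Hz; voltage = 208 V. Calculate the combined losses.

8.59 kW

P_in = √3·V·I·cosφ = 1.732×208×258×0.814 = 75658 W
P_out = 89.9×746 = 67065 W
Losses = P_in − P_out = 75658 − 67065 = 8593 W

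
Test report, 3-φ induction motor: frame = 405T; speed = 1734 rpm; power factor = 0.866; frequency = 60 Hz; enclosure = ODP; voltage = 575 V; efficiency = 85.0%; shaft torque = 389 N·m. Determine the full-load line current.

ω = 2π×1734/60 = 181.6 rad/s; P_out = τω = 389 × 181.6 = 70642 W
P_in = P_out / η = 70642 / 0.850 = 83108 W
I_L = P_in / (√3·V_L·cosφ) = 83108 / (1.732 × 575 × 0.866) = 96.4 A

96.4 A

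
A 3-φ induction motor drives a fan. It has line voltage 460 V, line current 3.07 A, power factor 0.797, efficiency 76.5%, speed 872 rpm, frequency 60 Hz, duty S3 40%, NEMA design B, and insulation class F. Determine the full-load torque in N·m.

P_in = √3·V·I·cosφ = 1.732 × 460 × 3.07 × 0.797 = 1949 W
P_out = η·P_in = 0.765 × 1949 = 1491 W
n = 872 rpm
ω = 2π×872/60 = 91.32 rad/s
τ = P_out/ω = 1491/91.32 = 16.3 N·m

16.3 N·m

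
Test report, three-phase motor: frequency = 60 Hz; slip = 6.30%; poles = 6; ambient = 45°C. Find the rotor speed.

n_s = 120f/p = 120×60/6 = 1200 rpm
n = n_s(1 − s) = 1200 × (1 − 0.063) = 1124 rpm

1124 rpm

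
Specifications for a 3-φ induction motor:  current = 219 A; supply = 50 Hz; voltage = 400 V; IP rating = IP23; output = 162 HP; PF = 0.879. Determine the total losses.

12500 W

P_in = √3·V·I·cosφ = 1.732×400×219×0.879 = 133365 W
P_out = 162×746 = 120852 W
Losses = P_in − P_out = 133365 − 120852 = 12513 W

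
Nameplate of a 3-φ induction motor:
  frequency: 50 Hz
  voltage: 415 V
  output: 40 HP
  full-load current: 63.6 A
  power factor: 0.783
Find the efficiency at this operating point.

P_out = 40 × 746 = 29840 W
P_in = √3·V_L·I_L·cosφ = 1.732 × 415 × 63.6 × 0.783 = 35794 W
η = P_out / P_in = 29840 / 35794 = 0.834 = 83.4%

83.4 %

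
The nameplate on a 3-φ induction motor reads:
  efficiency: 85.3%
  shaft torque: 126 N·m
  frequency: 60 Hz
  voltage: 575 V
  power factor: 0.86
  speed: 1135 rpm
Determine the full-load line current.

20.5 A

ω = 2π×1135/60 = 118.9 rad/s; P_out = τω = 126 × 118.9 = 14981 W
P_in = P_out / η = 14981 / 0.853 = 17563 W
I_L = P_in / (√3·V_L·cosφ) = 17563 / (1.732 × 575 × 0.86) = 20.5 A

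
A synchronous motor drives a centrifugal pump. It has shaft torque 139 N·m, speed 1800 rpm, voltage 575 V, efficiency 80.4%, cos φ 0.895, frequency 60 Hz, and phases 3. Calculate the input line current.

36.6 A

ω = 2π×1800/60 = 188.5 rad/s; P_out = τω = 139 × 188.5 = 26202 W
P_in = P_out / η = 26202 / 0.804 = 32590 W
I_L = P_in / (√3·V_L·cosφ) = 32590 / (1.732 × 575 × 0.895) = 36.6 A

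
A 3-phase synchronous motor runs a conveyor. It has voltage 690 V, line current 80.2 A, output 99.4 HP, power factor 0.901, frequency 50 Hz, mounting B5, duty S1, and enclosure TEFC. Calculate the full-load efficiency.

85.9 %

P_out = 99.4 × 746 = 74152 W
P_in = √3·V_L·I_L·cosφ = 1.732 × 690 × 80.2 × 0.901 = 86357 W
η = P_out / P_in = 74152 / 86357 = 0.859 = 85.9%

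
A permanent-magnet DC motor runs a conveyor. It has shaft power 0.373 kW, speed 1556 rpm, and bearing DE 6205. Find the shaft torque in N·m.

2.29 N·m

ω = 2π × 1556/60 = 162.9 rad/s
τ = P/ω = 373/162.9 = 2.29 N·m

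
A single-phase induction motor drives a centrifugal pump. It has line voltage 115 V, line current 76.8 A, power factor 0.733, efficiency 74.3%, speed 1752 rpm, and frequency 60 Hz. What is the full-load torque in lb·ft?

19.3 lb·ft

P_in = V·I·cosφ = 115 × 76.8 × 0.733 = 6474 W
P_out = η·P_in = 0.743 × 6474 = 4810 W
n = 1752 rpm
ω = 2π×1752/60 = 183.5 rad/s
τ = P_out/ω = 4810/183.5 = 26.21 N·m
In lb·ft: 26.21/1.356 = 19.3 lb·ft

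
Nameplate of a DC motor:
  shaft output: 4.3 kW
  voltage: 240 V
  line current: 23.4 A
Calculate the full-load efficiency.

76.6 %

P_out = 4.3 kW = 4300 W
P_in = V·I = 240 × 23.4 = 5616 W
η = P_out / P_in = 4300 / 5616 = 0.766 = 76.6%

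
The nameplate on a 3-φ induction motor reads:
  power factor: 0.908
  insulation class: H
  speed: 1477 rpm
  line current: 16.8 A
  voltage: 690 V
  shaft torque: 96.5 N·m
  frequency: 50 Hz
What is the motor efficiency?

ω = 2π × 1477/60 = 154.7 rad/s; P_out = τω = 96.5 × 154.7 = 14929 W
P_in = √3·V_L·I_L·cosφ = 1.732 × 690 × 16.8 × 0.908 = 18230 W
η = P_out / P_in = 14929 / 18230 = 0.819 = 81.9%

81.9 %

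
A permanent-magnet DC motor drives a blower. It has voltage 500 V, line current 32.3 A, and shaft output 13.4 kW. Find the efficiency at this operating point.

P_out = 13.4 kW = 13400 W
P_in = V·I = 500 × 32.3 = 16150 W
η = P_out / P_in = 13400 / 16150 = 0.830 = 83.0%

83.0 %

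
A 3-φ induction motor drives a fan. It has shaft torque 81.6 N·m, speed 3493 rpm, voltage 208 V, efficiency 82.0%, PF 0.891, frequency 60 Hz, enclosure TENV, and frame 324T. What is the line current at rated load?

ω = 2π×3493/60 = 365.8 rad/s; P_out = τω = 81.6 × 365.8 = 29849 W
P_in = P_out / η = 29849 / 0.820 = 36401 W
I_L = P_in / (√3·V_L·cosφ) = 36401 / (1.732 × 208 × 0.891) = 113 A

113 A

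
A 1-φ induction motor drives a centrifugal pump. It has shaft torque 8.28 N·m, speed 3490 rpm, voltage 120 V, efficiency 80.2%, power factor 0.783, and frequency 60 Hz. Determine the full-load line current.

ω = 2π×3490/60 = 365.5 rad/s; P_out = τω = 8.28 × 365.5 = 3026 W
P_in = P_out / η = 3026 / 0.802 = 3773 W
I = P_in / (V·cosφ) = 3773 / (120 × 0.783) = 40.2 A

40.2 A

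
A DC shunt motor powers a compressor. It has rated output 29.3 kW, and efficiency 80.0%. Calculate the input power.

36.6 kW

P_out = 29300 W
P_in = P_out/η = 29300/0.8 = 36625 W = 36.6 kW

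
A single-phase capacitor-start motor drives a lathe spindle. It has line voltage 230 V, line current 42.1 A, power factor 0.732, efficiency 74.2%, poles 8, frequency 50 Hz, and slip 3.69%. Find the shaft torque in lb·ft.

P_in = V·I·cosφ = 230 × 42.1 × 0.732 = 7088 W
P_out = η·P_in = 0.742 × 7088 = 5259 W
n_s = 120×50/8 = 750 rpm; n = 750×(1−0.0369) = 722 rpm
ω = 2π×722/60 = 75.61 rad/s
τ = P_out/ω = 5259/75.61 = 69.55 N·m
In lb·ft: 69.55/1.356 = 51.3 lb·ft

51.3 lb·ft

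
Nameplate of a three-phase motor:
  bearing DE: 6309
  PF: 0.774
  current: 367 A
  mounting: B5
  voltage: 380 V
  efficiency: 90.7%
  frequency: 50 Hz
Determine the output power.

P_in = √3·V·I·cosφ = 1.732 × 380 × 367 × 0.774 = 186956 W
P_out = η·P_in = 0.907 × 186956 = 169569 W

170 kW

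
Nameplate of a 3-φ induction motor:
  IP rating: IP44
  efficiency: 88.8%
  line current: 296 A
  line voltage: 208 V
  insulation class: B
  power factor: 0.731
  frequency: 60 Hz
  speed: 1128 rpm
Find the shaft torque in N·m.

586 N·m

P_in = √3·V·I·cosφ = 1.732 × 208 × 296 × 0.731 = 77951 W
P_out = η·P_in = 0.888 × 77951 = 69220 W
n = 1128 rpm
ω = 2π×1128/60 = 118.1 rad/s
τ = P_out/ω = 69220/118.1 = 586 N·m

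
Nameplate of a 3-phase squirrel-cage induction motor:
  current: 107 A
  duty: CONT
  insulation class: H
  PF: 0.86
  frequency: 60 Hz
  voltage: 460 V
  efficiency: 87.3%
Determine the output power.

64 kW

P_in = √3·V·I·cosφ = 1.732 × 460 × 107 × 0.86 = 73314 W
P_out = η·P_in = 0.873 × 73314 = 64003 W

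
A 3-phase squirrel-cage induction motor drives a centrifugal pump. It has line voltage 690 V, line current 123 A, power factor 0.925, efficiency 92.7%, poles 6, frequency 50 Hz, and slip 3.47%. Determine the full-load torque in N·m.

1250 N·m

P_in = √3·V·I·cosφ = 1.732 × 690 × 123 × 0.925 = 135970 W
P_out = η·P_in = 0.927 × 135970 = 126044 W
n_s = 120×50/6 = 1000 rpm; n = 1000×(1−0.0347) = 965 rpm
ω = 2π×965/60 = 101.1 rad/s
τ = P_out/ω = 126044/101.1 = 1250 N·m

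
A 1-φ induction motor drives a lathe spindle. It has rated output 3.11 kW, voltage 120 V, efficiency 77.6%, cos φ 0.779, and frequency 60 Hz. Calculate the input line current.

42.9 A

P_out = 3.11 kW = 3110 W
P_in = P_out / η = 3110 / 0.776 = 4008 W
I = P_in / (V·cosφ) = 4008 / (120 × 0.779) = 42.9 A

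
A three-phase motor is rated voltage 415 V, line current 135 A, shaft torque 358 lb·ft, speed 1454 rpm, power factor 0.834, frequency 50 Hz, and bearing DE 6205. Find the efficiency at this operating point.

τ = 358 lb·ft × 1.356 = 485.4 N·m
ω = 2π × 1454/60 = 152.3 rad/s; P_out = τω = 485.4 × 152.3 = 73926 W
P_in = √3·V_L·I_L·cosφ = 1.732 × 415 × 135 × 0.834 = 80927 W
η = P_out / P_in = 73926 / 80927 = 0.913 = 91.3%

91.3 %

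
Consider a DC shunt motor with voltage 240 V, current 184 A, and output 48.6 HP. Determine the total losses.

7.9 kW

P_in = V·I = 240×184 = 44160 W
P_out = 48.6×746 = 36256 W
Losses = P_in − P_out = 44160 − 36256 = 7904 W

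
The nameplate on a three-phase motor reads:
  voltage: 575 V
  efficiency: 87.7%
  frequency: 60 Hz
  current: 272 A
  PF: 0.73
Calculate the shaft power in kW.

P_in = √3·V·I·cosφ = 1.732 × 575 × 272 × 0.73 = 197746 W
P_out = η·P_in = 0.877 × 197746 = 173423 W

173 kW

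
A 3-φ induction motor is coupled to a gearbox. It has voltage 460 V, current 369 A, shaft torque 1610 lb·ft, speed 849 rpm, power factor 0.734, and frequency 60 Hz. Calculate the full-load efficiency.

τ = 1610 lb·ft × 1.356 = 2183 N·m
ω = 2π × 849/60 = 88.91 rad/s; P_out = τω = 2183 × 88.91 = 194091 W
P_in = √3·V_L·I_L·cosφ = 1.732 × 460 × 369 × 0.734 = 215788 W
η = P_out / P_in = 194091 / 215788 = 0.899 = 89.9%

89.9 %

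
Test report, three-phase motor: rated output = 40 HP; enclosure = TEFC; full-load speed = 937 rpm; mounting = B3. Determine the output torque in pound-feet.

224 lb·ft

P_out = 40 × 746 = 29840 W
ω = 2π × 937/60 = 98.12 rad/s
τ = P_out/ω = 29840/98.12 = 304.1 N·m
In lb·ft: 304.1/1.356 = 224 lb·ft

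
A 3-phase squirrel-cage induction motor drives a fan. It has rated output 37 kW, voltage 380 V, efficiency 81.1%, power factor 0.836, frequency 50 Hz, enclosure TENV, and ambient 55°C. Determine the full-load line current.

82.9 A

P_out = 37 kW = 37000 W
P_in = P_out / η = 37000 / 0.811 = 45623 W
I_L = P_in / (√3·V_L·cosφ) = 45623 / (1.732 × 380 × 0.836) = 82.9 A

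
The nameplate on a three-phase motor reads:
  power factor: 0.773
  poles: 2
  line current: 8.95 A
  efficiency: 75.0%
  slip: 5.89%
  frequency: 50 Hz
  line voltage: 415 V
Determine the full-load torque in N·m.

P_in = √3·V·I·cosφ = 1.732 × 415 × 8.95 × 0.773 = 4973 W
P_out = η·P_in = 0.75 × 4973 = 3730 W
n_s = 120×50/2 = 3000 rpm; n = 3000×(1−0.0589) = 2823 rpm
ω = 2π×2823/60 = 295.6 rad/s
τ = P_out/ω = 3730/295.6 = 12.6 N·m

12.6 N·m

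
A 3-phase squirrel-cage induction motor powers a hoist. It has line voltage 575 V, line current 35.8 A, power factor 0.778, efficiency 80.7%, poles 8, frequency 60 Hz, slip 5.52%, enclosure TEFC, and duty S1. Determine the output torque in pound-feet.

P_in = √3·V·I·cosφ = 1.732 × 575 × 35.8 × 0.778 = 27738 W
P_out = η·P_in = 0.807 × 27738 = 22385 W
n_s = 120×60/8 = 900 rpm; n = 900×(1−0.0552) = 850 rpm
ω = 2π×850/60 = 89.01 rad/s
τ = P_out/ω = 22385/89.01 = 251.5 N·m
In lb·ft: 251.5/1.356 = 185 lb·ft

185 lb·ft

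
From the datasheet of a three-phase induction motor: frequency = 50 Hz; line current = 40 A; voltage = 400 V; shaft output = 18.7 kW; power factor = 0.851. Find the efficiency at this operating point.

79.3 %

P_out = 18.7 kW = 18700 W
P_in = √3·V_L·I_L·cosφ = 1.732 × 400 × 40 × 0.851 = 23583 W
η = P_out / P_in = 18700 / 23583 = 0.793 = 79.3%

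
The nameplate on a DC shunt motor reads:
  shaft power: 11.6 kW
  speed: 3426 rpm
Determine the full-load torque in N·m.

32.3 N·m

ω = 2π × 3426/60 = 358.8 rad/s
τ = P/ω = 11600/358.8 = 32.3 N·m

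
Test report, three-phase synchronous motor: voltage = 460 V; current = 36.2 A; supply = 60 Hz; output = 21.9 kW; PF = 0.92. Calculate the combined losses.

P_in = √3·V·I·cosφ = 1.732×460×36.2×0.92 = 26534 W
P_out = 21900 W
Losses = P_in − P_out = 26534 − 21900 = 4634 W

4.63 kW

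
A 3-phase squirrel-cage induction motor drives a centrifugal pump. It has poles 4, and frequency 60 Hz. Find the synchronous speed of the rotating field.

1800 rpm

n_s = 120f/p = 120×60/4 = 1800 rpm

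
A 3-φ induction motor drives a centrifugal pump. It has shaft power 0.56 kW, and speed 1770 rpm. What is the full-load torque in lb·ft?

2.23 lb·ft

ω = 2π × 1770/60 = 185.4 rad/s
τ = P/ω = 560/185.4 = 3.02 N·m
In lb·ft: 3.02/1.356 = 2.23 lb·ft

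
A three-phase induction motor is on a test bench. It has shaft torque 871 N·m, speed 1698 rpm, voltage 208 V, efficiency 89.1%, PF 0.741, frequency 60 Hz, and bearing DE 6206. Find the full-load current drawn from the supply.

651 A

ω = 2π×1698/60 = 177.8 rad/s; P_out = τω = 871 × 177.8 = 154864 W
P_in = P_out / η = 154864 / 0.891 = 173809 W
I_L = P_in / (√3·V_L·cosφ) = 173809 / (1.732 × 208 × 0.741) = 651 A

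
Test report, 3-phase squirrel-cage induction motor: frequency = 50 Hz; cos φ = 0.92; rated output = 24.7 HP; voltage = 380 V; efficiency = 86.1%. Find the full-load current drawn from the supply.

P_out = 24.7 × 746 = 18426 W
P_in = P_out / η = 18426 / 0.861 = 21401 W
I_L = P_in / (√3·V_L·cosφ) = 21401 / (1.732 × 380 × 0.92) = 35.3 A

35.3 A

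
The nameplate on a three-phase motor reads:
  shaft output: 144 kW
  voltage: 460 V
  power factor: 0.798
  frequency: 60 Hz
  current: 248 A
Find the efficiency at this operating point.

91.3 %

P_out = 144 kW = 144000 W
P_in = √3·V_L·I_L·cosφ = 1.732 × 460 × 248 × 0.798 = 157674 W
η = P_out / P_in = 144000 / 157674 = 0.913 = 91.3%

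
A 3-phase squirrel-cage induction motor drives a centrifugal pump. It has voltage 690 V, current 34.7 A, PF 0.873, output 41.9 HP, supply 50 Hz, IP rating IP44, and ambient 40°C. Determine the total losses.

4.95 kW

P_in = √3·V·I·cosφ = 1.732×690×34.7×0.873 = 36203 W
P_out = 41.9×746 = 31257 W
Losses = P_in − P_out = 36203 − 31257 = 4946 W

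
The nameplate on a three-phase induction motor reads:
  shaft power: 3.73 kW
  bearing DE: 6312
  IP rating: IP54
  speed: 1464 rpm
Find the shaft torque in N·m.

ω = 2π × 1464/60 = 153.3 rad/s
τ = P/ω = 3730/153.3 = 24.3 N·m

24.3 N·m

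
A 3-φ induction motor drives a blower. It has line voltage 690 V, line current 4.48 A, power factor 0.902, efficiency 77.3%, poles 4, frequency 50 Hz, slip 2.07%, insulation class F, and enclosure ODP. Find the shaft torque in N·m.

P_in = √3·V·I·cosφ = 1.732 × 690 × 4.48 × 0.902 = 4829 W
P_out = η·P_in = 0.773 × 4829 = 3733 W
n_s = 120×50/4 = 1500 rpm; n = 1500×(1−0.0207) = 1469 rpm
ω = 2π×1469/60 = 153.8 rad/s
τ = P_out/ω = 3733/153.8 = 24.3 N·m

24.3 N·m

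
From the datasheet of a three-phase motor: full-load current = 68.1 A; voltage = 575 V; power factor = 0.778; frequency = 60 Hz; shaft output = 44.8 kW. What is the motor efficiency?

P_out = 44.8 kW = 44800 W
P_in = √3·V_L·I_L·cosφ = 1.732 × 575 × 68.1 × 0.778 = 52765 W
η = P_out / P_in = 44800 / 52765 = 0.849 = 84.9%

84.9 %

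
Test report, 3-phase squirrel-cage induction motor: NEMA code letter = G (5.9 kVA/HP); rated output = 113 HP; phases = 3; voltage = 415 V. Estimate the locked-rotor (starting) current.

S_LR = 5.9 × 113 = 666.7 kVA
I_LR = S_LR/(√3·V_L) = 666700/(1.732×415) = 928 A

928 A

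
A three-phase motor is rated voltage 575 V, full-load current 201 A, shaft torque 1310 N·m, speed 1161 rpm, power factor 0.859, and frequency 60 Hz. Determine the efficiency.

ω = 2π × 1161/60 = 121.6 rad/s; P_out = τω = 1310 × 121.6 = 159296 W
P_in = √3·V_L·I_L·cosφ = 1.732 × 575 × 201 × 0.859 = 171951 W
η = P_out / P_in = 159296 / 171951 = 0.926 = 92.6%

92.6 %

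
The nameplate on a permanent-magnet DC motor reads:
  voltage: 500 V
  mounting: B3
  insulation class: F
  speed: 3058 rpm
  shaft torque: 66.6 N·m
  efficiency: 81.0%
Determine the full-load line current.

ω = 2π×3058/60 = 320.2 rad/s; P_out = τω = 66.6 × 320.2 = 21325 W
P_in = P_out / η = 21325 / 0.810 = 26327 W
I = P_in / V = 26327 / 500 = 52.7 A

52.7 A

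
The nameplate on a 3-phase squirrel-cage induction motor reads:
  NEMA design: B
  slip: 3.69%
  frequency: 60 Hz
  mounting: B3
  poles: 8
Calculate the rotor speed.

867 rpm

n_s = 120f/p = 120×60/8 = 900 rpm
n = n_s(1 − s) = 900 × (1 − 0.0369) = 867 rpm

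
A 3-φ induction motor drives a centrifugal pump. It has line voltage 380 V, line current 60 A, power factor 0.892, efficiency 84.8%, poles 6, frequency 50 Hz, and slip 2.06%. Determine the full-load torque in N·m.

291 N·m

P_in = √3·V·I·cosφ = 1.732 × 380 × 60 × 0.892 = 35225 W
P_out = η·P_in = 0.848 × 35225 = 29871 W
n_s = 120×50/6 = 1000 rpm; n = 1000×(1−0.0206) = 979 rpm
ω = 2π×979/60 = 102.5 rad/s
τ = P_out/ω = 29871/102.5 = 291 N·m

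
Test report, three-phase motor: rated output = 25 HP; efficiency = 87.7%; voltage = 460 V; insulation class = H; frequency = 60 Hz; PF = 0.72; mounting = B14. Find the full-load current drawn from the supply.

P_out = 25 × 746 = 18650 W
P_in = P_out / η = 18650 / 0.877 = 21266 W
I_L = P_in / (√3·V_L·cosφ) = 21266 / (1.732 × 460 × 0.72) = 37.1 A

37.1 A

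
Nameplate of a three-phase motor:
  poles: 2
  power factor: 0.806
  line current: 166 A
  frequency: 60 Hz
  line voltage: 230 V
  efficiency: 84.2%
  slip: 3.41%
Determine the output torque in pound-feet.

90.9 lb·ft

P_in = √3·V·I·cosφ = 1.732 × 230 × 166 × 0.806 = 53299 W
P_out = η·P_in = 0.842 × 53299 = 44878 W
n_s = 120×60/2 = 3600 rpm; n = 3600×(1−0.0341) = 3477 rpm
ω = 2π×3477/60 = 364.1 rad/s
τ = P_out/ω = 44878/364.1 = 123.3 N·m
In lb·ft: 123.3/1.356 = 90.9 lb·ft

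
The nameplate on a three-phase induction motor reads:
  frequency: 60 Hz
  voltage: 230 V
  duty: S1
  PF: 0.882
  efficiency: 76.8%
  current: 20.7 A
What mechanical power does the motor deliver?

5.59 kW

P_in = √3·V·I·cosφ = 1.732 × 230 × 20.7 × 0.882 = 7273 W
P_out = η·P_in = 0.768 × 7273 = 5586 W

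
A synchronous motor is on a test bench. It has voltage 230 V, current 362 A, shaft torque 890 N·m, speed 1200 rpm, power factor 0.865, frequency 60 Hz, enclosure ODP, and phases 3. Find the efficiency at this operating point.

89.7 %

ω = 2π × 1200/60 = 125.7 rad/s; P_out = τω = 890 × 125.7 = 111873 W
P_in = √3·V_L·I_L·cosφ = 1.732 × 230 × 362 × 0.865 = 124738 W
η = P_out / P_in = 111873 / 124738 = 0.897 = 89.7%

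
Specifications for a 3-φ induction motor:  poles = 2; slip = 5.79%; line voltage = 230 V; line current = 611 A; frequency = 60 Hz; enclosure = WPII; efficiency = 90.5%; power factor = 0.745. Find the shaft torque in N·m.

462 N·m

P_in = √3·V·I·cosφ = 1.732 × 230 × 611 × 0.745 = 181331 W
P_out = η·P_in = 0.905 × 181331 = 164105 W
n_s = 120×60/2 = 3600 rpm; n = 3600×(1−0.0579) = 3392 rpm
ω = 2π×3392/60 = 355.2 rad/s
τ = P_out/ω = 164105/355.2 = 462 N·m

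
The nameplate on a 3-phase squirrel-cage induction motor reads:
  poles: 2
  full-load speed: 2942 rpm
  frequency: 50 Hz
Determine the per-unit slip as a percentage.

1.93 %

n_s = 120f/p = 120×50/2 = 3000 rpm
s = (n_s − n)/n_s = (3000 − 2942)/3000 = 0.0193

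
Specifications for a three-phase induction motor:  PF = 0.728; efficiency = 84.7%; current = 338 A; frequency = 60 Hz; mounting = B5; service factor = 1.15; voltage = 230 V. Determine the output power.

83 kW

P_in = √3·V·I·cosφ = 1.732 × 230 × 338 × 0.728 = 98022 W
P_out = η·P_in = 0.847 × 98022 = 83025 W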